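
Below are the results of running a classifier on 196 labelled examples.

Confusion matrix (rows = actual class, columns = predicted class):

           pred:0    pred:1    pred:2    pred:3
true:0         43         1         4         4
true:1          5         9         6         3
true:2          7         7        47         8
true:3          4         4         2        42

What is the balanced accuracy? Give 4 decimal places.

0.6768

Balanced accuracy = mean of per-class recall.
  0: recall = 43/52 = 0.82692
  1: recall = 9/23 = 0.39130
  2: recall = 47/69 = 0.68116
  3: recall = 42/52 = 0.80769
Mean = (0.82692 + 0.39130 + 0.68116 + 0.80769) / 4 = 0.6768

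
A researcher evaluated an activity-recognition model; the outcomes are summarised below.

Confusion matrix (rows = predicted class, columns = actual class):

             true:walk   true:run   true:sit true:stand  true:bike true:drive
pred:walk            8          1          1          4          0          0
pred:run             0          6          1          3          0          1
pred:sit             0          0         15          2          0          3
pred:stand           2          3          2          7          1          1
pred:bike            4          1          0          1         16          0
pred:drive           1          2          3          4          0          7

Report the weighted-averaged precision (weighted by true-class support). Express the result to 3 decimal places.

0.587

Per-class precision (TP/(TP+FP)):
  walk: TP=8, FP=1+1+4+0+0=6 → 8/14 = 0.5714
  run: TP=6, FP=0+1+3+0+1=5 → 6/11 = 0.5455
  sit: TP=15, FP=0+0+2+0+3=5 → 15/20 = 0.7500
  stand: TP=7, FP=2+3+2+1+1=9 → 7/16 = 0.4375
  bike: TP=16, FP=4+1+0+1+0=6 → 16/22 = 0.7273
  drive: TP=7, FP=1+2+3+4+0=10 → 7/17 = 0.4118
Weighted-precision = Σ (supportᵢ/N)·precisionᵢ with N=100: (15/100)·0.5714 + (13/100)·0.5455 + (22/100)·0.7500 + (21/100)·0.4375 + (17/100)·0.7273 + (12/100)·0.4118 = 0.587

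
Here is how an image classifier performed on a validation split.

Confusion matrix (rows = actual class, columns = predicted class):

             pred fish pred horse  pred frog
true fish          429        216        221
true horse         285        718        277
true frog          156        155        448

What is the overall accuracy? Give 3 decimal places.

Accuracy = trace / total = (429+718+448=1595) / 2905 = 1595/2905 = 0.549

0.549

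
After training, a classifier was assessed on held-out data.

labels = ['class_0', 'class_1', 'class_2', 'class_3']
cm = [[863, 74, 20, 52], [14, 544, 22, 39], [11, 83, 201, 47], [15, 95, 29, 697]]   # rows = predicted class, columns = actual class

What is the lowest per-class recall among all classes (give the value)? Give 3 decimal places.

Per-class recall (TP/(TP+FN)):
  class_0: TP=863, FN=14+11+15=40 → 863/903 = 0.9557
  class_1: TP=544, FN=74+83+95=252 → 544/796 = 0.6834
  class_2: TP=201, FN=20+22+29=71 → 201/272 = 0.7390
  class_3: TP=697, FN=52+39+47=138 → 697/835 = 0.8347
Lowest is class 'class_1' with recall = 0.683.

0.683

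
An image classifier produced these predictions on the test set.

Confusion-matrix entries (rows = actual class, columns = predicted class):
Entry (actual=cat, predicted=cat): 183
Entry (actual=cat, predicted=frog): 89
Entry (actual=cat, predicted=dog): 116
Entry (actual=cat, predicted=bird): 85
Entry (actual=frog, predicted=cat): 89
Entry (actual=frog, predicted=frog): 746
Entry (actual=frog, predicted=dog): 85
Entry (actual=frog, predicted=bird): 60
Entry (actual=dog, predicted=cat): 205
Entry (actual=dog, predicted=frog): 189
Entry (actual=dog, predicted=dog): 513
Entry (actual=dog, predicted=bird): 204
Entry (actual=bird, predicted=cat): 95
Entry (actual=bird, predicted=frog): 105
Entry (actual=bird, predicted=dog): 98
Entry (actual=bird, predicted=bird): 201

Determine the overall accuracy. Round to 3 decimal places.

Accuracy = trace / total = (183+746+513+201=1643) / 3063 = 1643/3063 = 0.536

0.536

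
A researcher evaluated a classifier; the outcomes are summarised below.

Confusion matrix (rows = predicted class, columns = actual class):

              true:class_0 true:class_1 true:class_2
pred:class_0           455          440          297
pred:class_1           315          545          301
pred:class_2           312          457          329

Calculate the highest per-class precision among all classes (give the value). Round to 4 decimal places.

Per-class precision (TP/(TP+FP)):
  class_0: TP=455, FP=440+297=737 → 455/1192 = 0.38171
  class_1: TP=545, FP=315+301=616 → 545/1161 = 0.46942
  class_2: TP=329, FP=312+457=769 → 329/1098 = 0.29964
Highest is class 'class_1' with precision = 0.4694.

0.4694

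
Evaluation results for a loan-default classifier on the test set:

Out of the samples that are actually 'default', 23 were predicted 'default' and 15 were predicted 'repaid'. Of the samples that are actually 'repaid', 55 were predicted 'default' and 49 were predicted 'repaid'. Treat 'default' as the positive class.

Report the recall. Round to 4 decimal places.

0.6053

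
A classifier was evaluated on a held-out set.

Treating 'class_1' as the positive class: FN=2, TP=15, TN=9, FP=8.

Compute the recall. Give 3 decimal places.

Recall = TP/(TP+FN) = 15/(15+2) = 15/17 = 0.882

0.882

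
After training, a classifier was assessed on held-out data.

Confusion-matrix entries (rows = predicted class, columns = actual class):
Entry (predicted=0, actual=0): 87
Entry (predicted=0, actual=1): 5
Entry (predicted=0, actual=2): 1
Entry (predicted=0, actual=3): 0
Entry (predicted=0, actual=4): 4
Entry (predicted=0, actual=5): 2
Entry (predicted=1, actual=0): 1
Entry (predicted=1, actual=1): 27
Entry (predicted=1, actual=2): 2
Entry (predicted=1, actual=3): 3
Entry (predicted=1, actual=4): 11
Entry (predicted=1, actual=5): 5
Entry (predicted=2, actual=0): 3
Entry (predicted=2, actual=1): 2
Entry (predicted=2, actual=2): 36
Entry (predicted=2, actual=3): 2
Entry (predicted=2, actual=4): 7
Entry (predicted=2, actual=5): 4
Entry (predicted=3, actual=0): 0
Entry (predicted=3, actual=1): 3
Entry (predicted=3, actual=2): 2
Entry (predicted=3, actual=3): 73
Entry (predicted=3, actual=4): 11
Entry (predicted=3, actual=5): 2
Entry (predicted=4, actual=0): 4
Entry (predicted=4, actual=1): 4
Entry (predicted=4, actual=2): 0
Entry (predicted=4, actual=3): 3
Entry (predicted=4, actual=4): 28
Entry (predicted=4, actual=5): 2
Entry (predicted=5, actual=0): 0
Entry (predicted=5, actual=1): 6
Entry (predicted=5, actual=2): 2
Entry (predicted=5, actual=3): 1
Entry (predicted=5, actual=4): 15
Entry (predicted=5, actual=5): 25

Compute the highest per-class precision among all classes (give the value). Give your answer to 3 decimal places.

Per-class precision (TP/(TP+FP)):
  0: TP=87, FP=5+1+0+4+2=12 → 87/99 = 0.8788
  1: TP=27, FP=1+2+3+11+5=22 → 27/49 = 0.5510
  2: TP=36, FP=3+2+2+7+4=18 → 36/54 = 0.6667
  3: TP=73, FP=0+3+2+11+2=18 → 73/91 = 0.8022
  4: TP=28, FP=4+4+0+3+2=13 → 28/41 = 0.6829
  5: TP=25, FP=0+6+2+1+15=24 → 25/49 = 0.5102
Highest is class '0' with precision = 0.879.

0.879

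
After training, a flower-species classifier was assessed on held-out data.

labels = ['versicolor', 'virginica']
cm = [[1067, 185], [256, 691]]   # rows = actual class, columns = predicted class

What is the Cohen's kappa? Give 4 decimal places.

Observed agreement pₒ = trace/N = 1758/2199 = 0.79945
Expected agreement pₑ = Σ (rowᵢ·colᵢ)/N² = (1252·1323 + 947·876)/2199² = 0.51410
κ = (pₒ − pₑ)/(1 − pₑ) = (0.79945 − 0.51410)/(1 − 0.51410) = 0.5873

0.5873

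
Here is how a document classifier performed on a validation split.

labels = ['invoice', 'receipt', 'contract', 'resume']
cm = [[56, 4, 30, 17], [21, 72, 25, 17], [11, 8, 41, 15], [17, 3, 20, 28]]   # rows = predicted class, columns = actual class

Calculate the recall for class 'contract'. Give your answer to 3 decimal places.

recall = TP/(TP+FN).
contract: TP=41, FN=30+25+20=75 → 41/116 = 0.3534

0.353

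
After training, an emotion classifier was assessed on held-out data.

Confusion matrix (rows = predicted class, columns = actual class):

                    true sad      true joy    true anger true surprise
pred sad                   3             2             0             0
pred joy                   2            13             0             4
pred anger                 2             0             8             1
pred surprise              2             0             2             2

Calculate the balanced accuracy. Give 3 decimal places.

0.571

Balanced accuracy = mean of per-class recall.
  sad: recall = 3/9 = 0.3333
  joy: recall = 13/15 = 0.8667
  anger: recall = 8/10 = 0.8000
  surprise: recall = 2/7 = 0.2857
Mean = (0.3333 + 0.8667 + 0.8000 + 0.2857) / 4 = 0.571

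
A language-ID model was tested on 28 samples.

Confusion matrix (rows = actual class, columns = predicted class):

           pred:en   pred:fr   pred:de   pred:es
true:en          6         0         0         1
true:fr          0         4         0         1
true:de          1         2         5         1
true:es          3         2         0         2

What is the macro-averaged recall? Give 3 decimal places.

Per-class recall (TP/(TP+FN)):
  en: TP=6, FN=0+0+1=1 → 6/7 = 0.8571
  fr: TP=4, FN=0+0+1=1 → 4/5 = 0.8000
  de: TP=5, FN=1+2+1=4 → 5/9 = 0.5556
  es: TP=2, FN=3+2+0=5 → 2/7 = 0.2857
Macro-recall = mean = (0.8571 + 0.8000 + 0.5556 + 0.2857) / 4 = 0.625

0.625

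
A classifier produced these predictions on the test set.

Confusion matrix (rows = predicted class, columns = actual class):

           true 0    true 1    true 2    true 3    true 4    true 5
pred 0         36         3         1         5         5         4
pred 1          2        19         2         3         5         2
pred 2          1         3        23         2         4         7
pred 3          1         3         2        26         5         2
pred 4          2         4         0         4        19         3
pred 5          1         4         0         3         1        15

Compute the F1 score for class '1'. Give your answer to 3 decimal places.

0.551

Treat '1' as positive and all other classes as negative.
F1 score = 2·TP/(2·TP+FP+FN).
1: TP=19, FP=2+2+3+5+2=14, FN=3+3+3+4+4=17 → 38/69 = 0.5507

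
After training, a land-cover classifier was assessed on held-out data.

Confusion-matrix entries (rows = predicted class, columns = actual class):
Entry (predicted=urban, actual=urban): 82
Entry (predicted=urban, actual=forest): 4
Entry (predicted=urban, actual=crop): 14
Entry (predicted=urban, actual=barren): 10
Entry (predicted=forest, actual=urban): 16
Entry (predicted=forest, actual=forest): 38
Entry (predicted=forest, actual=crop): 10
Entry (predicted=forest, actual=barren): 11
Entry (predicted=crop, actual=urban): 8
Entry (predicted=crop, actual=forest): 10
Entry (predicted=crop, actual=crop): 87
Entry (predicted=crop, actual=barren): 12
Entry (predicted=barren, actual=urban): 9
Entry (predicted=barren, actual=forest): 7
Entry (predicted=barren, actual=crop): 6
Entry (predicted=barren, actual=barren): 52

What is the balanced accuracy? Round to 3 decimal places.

Balanced accuracy = mean of per-class recall.
  urban: recall = 82/115 = 0.7130
  forest: recall = 38/59 = 0.6441
  crop: recall = 87/117 = 0.7436
  barren: recall = 52/85 = 0.6118
Mean = (0.7130 + 0.6441 + 0.7436 + 0.6118) / 4 = 0.678

0.678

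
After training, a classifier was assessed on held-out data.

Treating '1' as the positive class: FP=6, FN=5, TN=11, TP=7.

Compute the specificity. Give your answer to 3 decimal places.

0.647

Specificity = TN/(TN+FP) = 11/(11+6) = 0.647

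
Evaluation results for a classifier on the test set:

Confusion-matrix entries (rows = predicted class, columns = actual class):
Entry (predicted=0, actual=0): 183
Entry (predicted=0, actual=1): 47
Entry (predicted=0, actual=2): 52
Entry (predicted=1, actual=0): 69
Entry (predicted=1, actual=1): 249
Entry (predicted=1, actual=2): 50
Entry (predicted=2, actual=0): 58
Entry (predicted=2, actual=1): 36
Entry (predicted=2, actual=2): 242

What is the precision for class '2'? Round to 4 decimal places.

0.7202

Treat '2' as positive and all other classes as negative.
precision = TP/(TP+FP).
2: TP=242, FP=58+36=94 → 242/336 = 0.72024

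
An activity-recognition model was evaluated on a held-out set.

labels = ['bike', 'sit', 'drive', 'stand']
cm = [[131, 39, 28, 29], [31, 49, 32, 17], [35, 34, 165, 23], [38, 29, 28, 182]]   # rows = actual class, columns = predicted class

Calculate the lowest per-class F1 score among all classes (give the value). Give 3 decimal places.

0.350

Per-class F1 score (2·TP/(2·TP+FP+FN)):
  bike: TP=131, FP=31+35+38=104, FN=39+28+29=96 → 262/462 = 0.5671
  sit: TP=49, FP=39+34+29=102, FN=31+32+17=80 → 98/280 = 0.3500
  drive: TP=165, FP=28+32+28=88, FN=35+34+23=92 → 330/510 = 0.6471
  stand: TP=182, FP=29+17+23=69, FN=38+29+28=95 → 364/528 = 0.6894
Lowest is class 'sit' with F1 score = 0.350.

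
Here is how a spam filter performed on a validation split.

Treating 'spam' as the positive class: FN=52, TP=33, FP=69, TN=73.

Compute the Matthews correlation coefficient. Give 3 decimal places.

MCC = (TP·TN − FP·FN) / √((TP+FP)(TP+FN)(TN+FP)(TN+FN))
Numerator = 33·73 − 69·52 = -1179
Denominator = √(102·85·142·125) = √153892500 = 12405.3416
MCC = -1179 / 12405.3416 = -0.095

-0.095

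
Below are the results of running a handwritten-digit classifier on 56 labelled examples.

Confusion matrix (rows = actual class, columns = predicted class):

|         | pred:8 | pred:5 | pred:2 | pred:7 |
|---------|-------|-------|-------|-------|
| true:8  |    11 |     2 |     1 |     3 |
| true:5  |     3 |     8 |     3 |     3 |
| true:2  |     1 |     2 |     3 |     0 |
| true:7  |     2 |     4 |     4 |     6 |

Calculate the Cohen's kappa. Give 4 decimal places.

0.3233

Observed agreement pₒ = trace/N = 28/56 = 0.50000
Expected agreement pₑ = Σ (rowᵢ·colᵢ)/N² = (17·17 + 17·16 + 6·11 + 16·12)/56² = 0.26116
κ = (pₒ − pₑ)/(1 − pₑ) = (0.50000 − 0.26116)/(1 − 0.26116) = 0.3233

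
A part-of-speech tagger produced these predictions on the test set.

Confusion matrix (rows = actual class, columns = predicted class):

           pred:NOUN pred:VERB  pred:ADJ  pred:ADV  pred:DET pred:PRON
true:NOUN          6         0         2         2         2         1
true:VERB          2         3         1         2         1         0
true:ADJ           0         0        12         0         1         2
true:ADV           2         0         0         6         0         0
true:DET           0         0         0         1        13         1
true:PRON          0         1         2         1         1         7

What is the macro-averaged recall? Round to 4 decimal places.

0.6325

Per-class recall (TP/(TP+FN)):
  NOUN: TP=6, FN=0+2+2+2+1=7 → 6/13 = 0.46154
  VERB: TP=3, FN=2+1+2+1+0=6 → 3/9 = 0.33333
  ADJ: TP=12, FN=0+0+0+1+2=3 → 12/15 = 0.80000
  ADV: TP=6, FN=2+0+0+0+0=2 → 6/8 = 0.75000
  DET: TP=13, FN=0+0+0+1+1=2 → 13/15 = 0.86667
  PRON: TP=7, FN=0+1+2+1+1=5 → 7/12 = 0.58333
Macro-recall = mean = (0.46154 + 0.33333 + 0.80000 + 0.75000 + 0.86667 + 0.58333) / 6 = 0.6325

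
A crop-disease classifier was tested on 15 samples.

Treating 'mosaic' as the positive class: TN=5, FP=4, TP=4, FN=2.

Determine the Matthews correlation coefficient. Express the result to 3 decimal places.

MCC = (TP·TN − FP·FN) / √((TP+FP)(TP+FN)(TN+FP)(TN+FN))
Numerator = 4·5 − 4·2 = 12
Denominator = √(8·6·9·7) = √3024 = 54.9909
MCC = 12 / 54.9909 = 0.218

0.218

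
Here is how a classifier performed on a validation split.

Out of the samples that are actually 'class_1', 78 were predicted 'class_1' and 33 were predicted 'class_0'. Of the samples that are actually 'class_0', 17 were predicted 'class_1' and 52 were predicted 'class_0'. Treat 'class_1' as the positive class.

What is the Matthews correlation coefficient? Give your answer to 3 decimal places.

MCC = (TP·TN − FP·FN) / √((TP+FP)(TP+FN)(TN+FP)(TN+FN))
Numerator = 78·52 − 17·33 = 3495
Denominator = √(95·111·69·85) = √61846425 = 7864.2498
MCC = 3495 / 7864.2498 = 0.444

0.444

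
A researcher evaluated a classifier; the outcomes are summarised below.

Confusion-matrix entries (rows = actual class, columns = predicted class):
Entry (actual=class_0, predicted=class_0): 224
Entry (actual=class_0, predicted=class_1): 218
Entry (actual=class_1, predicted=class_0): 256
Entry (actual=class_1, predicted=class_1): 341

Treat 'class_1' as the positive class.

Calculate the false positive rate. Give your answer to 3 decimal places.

0.493

FPR = FP/(FP+TN) = 218/(218+224) = 0.493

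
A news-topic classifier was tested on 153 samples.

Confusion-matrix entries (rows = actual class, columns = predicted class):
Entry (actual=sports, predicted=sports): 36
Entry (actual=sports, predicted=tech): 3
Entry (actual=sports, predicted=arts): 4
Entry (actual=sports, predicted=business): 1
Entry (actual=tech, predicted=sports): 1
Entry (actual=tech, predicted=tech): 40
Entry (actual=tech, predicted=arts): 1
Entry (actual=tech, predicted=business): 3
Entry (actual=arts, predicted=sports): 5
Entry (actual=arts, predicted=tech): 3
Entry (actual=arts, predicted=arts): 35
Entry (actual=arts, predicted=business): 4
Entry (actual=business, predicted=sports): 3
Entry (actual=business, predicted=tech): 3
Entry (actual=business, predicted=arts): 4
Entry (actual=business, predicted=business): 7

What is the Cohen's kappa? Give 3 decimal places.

Observed agreement pₒ = trace/N = 118/153 = 0.7712
Expected agreement pₑ = Σ (rowᵢ·colᵢ)/N² = (44·45 + 45·49 + 47·44 + 17·15)/153² = 0.2780
κ = (pₒ − pₑ)/(1 − pₑ) = (0.7712 − 0.2780)/(1 − 0.2780) = 0.683

0.683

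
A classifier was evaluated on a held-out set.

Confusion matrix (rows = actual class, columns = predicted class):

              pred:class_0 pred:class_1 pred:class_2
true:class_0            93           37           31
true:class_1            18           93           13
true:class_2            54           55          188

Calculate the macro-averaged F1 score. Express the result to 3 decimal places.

Per-class F1 score (2·TP/(2·TP+FP+FN)):
  class_0: TP=93, FP=18+54=72, FN=37+31=68 → 186/326 = 0.5706
  class_1: TP=93, FP=37+55=92, FN=18+13=31 → 186/309 = 0.6019
  class_2: TP=188, FP=31+13=44, FN=54+55=109 → 376/529 = 0.7108
Macro-F1 score = mean = (0.5706 + 0.6019 + 0.7108) / 3 = 0.628

0.628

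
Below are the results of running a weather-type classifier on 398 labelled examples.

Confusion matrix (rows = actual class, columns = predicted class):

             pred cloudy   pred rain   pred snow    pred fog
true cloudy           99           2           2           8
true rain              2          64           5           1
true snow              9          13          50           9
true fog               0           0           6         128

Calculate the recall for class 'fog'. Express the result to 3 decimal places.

0.955

One-vs-rest for 'fog': TP = diagonal; FP = other classes predicted 'fog'; FN = 'fog' predicted as other.
recall = TP/(TP+FN).
fog: TP=128, FN=0+0+6=6 → 128/134 = 0.9552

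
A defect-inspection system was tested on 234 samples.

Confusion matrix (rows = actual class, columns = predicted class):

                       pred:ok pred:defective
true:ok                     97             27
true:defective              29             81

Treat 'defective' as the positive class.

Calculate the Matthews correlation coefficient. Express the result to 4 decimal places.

0.5192

MCC = (TP·TN − FP·FN) / √((TP+FP)(TP+FN)(TN+FP)(TN+FN))
Numerator = 81·97 − 27·29 = 7074
Denominator = √(108·110·124·126) = √185613120 = 13623.9906
MCC = 7074 / 13623.9906 = 0.5192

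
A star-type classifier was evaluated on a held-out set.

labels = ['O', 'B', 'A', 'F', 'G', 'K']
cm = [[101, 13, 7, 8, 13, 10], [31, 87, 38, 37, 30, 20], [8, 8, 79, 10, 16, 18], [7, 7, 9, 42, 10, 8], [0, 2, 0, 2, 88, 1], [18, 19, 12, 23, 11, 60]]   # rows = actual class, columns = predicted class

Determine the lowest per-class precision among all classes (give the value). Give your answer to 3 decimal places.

Per-class precision (TP/(TP+FP)):
  O: TP=101, FP=31+8+7+0+18=64 → 101/165 = 0.6121
  B: TP=87, FP=13+8+7+2+19=49 → 87/136 = 0.6397
  A: TP=79, FP=7+38+9+0+12=66 → 79/145 = 0.5448
  F: TP=42, FP=8+37+10+2+23=80 → 42/122 = 0.3443
  G: TP=88, FP=13+30+16+10+11=80 → 88/168 = 0.5238
  K: TP=60, FP=10+20+18+8+1=57 → 60/117 = 0.5128
Lowest is class 'F' with precision = 0.344.

0.344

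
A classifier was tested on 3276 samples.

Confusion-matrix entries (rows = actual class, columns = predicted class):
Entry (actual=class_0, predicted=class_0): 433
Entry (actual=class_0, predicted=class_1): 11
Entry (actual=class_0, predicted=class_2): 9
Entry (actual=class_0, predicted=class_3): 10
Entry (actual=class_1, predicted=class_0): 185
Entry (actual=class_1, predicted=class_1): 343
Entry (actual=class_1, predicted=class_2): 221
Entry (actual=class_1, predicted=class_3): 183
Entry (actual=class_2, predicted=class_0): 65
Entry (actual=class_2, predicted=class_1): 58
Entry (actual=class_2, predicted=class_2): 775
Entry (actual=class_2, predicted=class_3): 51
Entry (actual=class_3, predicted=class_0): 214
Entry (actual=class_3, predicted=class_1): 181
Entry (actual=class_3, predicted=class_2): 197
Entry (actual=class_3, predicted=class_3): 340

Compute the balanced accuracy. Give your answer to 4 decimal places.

0.6212

Balanced accuracy = mean of per-class recall.
  class_0: recall = 433/463 = 0.93521
  class_1: recall = 343/932 = 0.36803
  class_2: recall = 775/949 = 0.81665
  class_3: recall = 340/932 = 0.36481
Mean = (0.93521 + 0.36803 + 0.81665 + 0.36481) / 4 = 0.6212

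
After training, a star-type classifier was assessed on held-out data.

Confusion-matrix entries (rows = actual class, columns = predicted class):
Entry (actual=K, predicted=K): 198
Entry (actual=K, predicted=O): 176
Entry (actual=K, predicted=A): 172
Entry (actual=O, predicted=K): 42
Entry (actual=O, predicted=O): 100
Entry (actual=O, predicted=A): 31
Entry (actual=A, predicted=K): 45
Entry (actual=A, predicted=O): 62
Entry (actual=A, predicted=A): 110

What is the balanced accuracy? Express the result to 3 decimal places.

Balanced accuracy = mean of per-class recall.
  K: recall = 198/546 = 0.3626
  O: recall = 100/173 = 0.5780
  A: recall = 110/217 = 0.5069
Mean = (0.3626 + 0.5780 + 0.5069) / 3 = 0.483

0.483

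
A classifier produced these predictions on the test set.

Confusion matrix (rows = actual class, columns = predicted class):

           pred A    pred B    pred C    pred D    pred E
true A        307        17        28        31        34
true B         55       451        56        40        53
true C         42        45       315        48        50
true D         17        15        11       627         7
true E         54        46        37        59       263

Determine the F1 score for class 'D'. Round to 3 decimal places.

0.846

Treat 'D' as positive and all other classes as negative.
F1 score = 2·TP/(2·TP+FP+FN).
D: TP=627, FP=31+40+48+59=178, FN=17+15+11+7=50 → 1254/1482 = 0.8462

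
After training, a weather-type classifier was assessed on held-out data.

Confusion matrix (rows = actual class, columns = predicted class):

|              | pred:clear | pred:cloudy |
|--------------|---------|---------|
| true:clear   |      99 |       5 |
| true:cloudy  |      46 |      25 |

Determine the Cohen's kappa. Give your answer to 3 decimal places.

0.335

Observed agreement pₒ = trace/N = 124/175 = 0.7086
Expected agreement pₑ = Σ (rowᵢ·colᵢ)/N² = (104·145 + 71·30)/175² = 0.5620
κ = (pₒ − pₑ)/(1 − pₑ) = (0.7086 − 0.5620)/(1 − 0.5620) = 0.335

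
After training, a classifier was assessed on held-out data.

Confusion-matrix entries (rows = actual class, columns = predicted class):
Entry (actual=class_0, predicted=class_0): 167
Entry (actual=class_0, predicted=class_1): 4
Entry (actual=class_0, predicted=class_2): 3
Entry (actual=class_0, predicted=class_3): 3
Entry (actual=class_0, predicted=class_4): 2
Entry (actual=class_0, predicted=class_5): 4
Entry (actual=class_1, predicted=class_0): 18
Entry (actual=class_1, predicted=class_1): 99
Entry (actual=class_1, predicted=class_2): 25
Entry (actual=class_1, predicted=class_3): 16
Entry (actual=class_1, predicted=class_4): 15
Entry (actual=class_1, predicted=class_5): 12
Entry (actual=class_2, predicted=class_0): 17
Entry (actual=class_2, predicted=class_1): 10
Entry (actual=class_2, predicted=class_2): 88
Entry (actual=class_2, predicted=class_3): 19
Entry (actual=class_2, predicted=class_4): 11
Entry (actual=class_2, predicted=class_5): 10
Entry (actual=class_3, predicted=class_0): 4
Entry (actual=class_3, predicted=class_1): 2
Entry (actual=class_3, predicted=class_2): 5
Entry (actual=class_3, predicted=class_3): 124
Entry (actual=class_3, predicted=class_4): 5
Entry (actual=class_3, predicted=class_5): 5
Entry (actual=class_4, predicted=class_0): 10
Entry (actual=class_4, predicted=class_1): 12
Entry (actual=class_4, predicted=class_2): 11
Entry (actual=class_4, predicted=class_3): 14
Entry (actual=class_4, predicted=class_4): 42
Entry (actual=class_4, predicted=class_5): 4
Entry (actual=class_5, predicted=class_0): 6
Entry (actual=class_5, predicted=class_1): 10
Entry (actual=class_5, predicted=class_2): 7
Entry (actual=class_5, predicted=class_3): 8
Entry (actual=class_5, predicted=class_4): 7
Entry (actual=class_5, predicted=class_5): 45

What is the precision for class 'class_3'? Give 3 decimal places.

Take TP from the diagonal, FP from the rest of the 'class_3' prediction marginal, FN from the rest of the 'class_3' actual marginal.
precision = TP/(TP+FP).
class_3: TP=124, FP=3+16+19+14+8=60 → 124/184 = 0.6739

0.674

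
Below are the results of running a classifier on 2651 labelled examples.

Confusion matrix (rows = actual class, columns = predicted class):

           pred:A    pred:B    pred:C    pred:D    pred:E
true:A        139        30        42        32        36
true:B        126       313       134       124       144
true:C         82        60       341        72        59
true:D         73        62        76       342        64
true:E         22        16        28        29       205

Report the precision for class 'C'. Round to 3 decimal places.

Take TP from the diagonal, FP from the rest of the 'C' prediction marginal, FN from the rest of the 'C' actual marginal.
precision = TP/(TP+FP).
C: TP=341, FP=42+134+76+28=280 → 341/621 = 0.5491

0.549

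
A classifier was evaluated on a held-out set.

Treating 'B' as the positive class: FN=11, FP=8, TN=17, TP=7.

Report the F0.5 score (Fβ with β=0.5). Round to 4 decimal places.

Fβ = (1+β²)·TP / ((1+β²)·TP + β²·FN + FP), with β²=1/4
= 1.25·7 / (1.25·7 + 0.25·11 + 8) = 0.4487

0.4487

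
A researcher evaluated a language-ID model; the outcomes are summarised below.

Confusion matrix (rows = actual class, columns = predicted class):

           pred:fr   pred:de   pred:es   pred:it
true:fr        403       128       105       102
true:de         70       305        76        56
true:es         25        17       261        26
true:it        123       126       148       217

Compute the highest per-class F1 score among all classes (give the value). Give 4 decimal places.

Per-class F1 score (2·TP/(2·TP+FP+FN)):
  fr: TP=403, FP=70+25+123=218, FN=128+105+102=335 → 806/1359 = 0.59308
  de: TP=305, FP=128+17+126=271, FN=70+76+56=202 → 610/1083 = 0.56325
  es: TP=261, FP=105+76+148=329, FN=25+17+26=68 → 522/919 = 0.56801
  it: TP=217, FP=102+56+26=184, FN=123+126+148=397 → 434/1015 = 0.42759
Highest is class 'fr' with F1 score = 0.5931.

0.5931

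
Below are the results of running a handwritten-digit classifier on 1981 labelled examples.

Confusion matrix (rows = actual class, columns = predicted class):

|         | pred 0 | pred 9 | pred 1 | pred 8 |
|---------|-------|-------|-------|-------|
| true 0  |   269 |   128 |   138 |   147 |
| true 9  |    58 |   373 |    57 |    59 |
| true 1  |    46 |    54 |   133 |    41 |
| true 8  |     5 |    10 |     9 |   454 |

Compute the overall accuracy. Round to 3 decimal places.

Accuracy = trace / total = (269+373+133+454=1229) / 1981 = 1229/1981 = 0.620

0.620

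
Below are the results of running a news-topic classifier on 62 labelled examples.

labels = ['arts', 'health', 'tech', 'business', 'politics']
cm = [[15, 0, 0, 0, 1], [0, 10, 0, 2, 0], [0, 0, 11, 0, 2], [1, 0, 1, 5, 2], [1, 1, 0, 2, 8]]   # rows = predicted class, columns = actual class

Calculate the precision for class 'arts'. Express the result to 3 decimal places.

Treat 'arts' as positive and all other classes as negative.
precision = TP/(TP+FP).
arts: TP=15, FP=0+0+0+1=1 → 15/16 = 0.9375

0.938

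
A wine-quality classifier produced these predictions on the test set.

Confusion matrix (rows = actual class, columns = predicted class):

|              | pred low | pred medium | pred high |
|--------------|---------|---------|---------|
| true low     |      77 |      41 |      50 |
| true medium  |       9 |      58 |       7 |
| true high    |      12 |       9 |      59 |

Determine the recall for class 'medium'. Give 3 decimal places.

0.784

One-vs-rest for 'medium': TP = diagonal; FP = other classes predicted 'medium'; FN = 'medium' predicted as other.
recall = TP/(TP+FN).
medium: TP=58, FN=9+7=16 → 58/74 = 0.7838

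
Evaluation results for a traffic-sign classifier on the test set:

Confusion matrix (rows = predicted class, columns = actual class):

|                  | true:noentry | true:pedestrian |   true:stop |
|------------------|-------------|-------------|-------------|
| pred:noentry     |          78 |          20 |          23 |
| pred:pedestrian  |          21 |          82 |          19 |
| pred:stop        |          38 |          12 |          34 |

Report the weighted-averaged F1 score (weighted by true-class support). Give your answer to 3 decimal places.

0.594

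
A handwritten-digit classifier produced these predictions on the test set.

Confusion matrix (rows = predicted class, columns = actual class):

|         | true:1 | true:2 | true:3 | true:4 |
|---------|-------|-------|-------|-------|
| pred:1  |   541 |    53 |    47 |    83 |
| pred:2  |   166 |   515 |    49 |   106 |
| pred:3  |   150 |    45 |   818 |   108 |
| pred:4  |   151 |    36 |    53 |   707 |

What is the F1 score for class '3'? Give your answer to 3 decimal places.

0.784

F1 score = 2·TP/(2·TP+FP+FN).
3: TP=818, FP=150+45+108=303, FN=47+49+53=149 → 1636/2088 = 0.7835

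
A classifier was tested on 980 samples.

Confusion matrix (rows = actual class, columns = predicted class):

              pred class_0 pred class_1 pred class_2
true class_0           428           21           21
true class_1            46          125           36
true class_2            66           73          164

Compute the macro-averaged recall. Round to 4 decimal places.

0.6853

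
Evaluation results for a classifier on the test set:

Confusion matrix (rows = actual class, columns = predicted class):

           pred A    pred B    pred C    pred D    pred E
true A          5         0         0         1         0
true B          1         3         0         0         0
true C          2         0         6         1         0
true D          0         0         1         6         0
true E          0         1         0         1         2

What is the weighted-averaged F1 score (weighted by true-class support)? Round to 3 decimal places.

Per-class F1 score (2·TP/(2·TP+FP+FN)):
  A: TP=5, FP=1+2+0+0=3, FN=0+0+1+0=1 → 10/14 = 0.7143
  B: TP=3, FP=0+0+0+1=1, FN=1+0+0+0=1 → 6/8 = 0.7500
  C: TP=6, FP=0+0+1+0=1, FN=2+0+1+0=3 → 12/16 = 0.7500
  D: TP=6, FP=1+0+1+1=3, FN=0+0+1+0=1 → 12/16 = 0.7500
  E: TP=2, FP=0+0+0+0=0, FN=0+1+0+1=2 → 4/6 = 0.6667
Weighted-F1 score = Σ (supportᵢ/N)·F1 scoreᵢ with N=30: (6/30)·0.7143 + (4/30)·0.7500 + (9/30)·0.7500 + (7/30)·0.7500 + (4/30)·0.6667 = 0.732

0.732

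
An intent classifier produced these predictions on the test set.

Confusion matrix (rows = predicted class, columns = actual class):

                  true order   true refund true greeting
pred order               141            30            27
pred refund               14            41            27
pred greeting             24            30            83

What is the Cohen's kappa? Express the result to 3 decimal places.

Observed agreement pₒ = trace/N = 265/417 = 0.6355
Expected agreement pₑ = Σ (rowᵢ·colᵢ)/N² = (179·198 + 101·82 + 137·137)/417² = 0.3594
κ = (pₒ − pₑ)/(1 − pₑ) = (0.6355 − 0.3594)/(1 − 0.3594) = 0.431

0.431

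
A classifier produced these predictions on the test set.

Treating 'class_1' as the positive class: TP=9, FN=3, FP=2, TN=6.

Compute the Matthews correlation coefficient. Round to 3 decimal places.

0.492

MCC = (TP·TN − FP·FN) / √((TP+FP)(TP+FN)(TN+FP)(TN+FN))
Numerator = 9·6 − 2·3 = 48
Denominator = √(11·12·8·9) = √9504 = 97.4885
MCC = 48 / 97.4885 = 0.492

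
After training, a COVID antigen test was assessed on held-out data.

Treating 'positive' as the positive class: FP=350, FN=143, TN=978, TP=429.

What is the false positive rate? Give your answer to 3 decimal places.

FPR = FP/(FP+TN) = 350/(350+978) = 0.264

0.264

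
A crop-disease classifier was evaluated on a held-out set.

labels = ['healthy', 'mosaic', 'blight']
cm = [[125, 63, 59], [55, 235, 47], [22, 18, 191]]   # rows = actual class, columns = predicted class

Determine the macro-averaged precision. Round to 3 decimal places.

0.669

Per-class precision (TP/(TP+FP)):
  healthy: TP=125, FP=55+22=77 → 125/202 = 0.6188
  mosaic: TP=235, FP=63+18=81 → 235/316 = 0.7437
  blight: TP=191, FP=59+47=106 → 191/297 = 0.6431
Macro-precision = mean = (0.6188 + 0.7437 + 0.6431) / 3 = 0.669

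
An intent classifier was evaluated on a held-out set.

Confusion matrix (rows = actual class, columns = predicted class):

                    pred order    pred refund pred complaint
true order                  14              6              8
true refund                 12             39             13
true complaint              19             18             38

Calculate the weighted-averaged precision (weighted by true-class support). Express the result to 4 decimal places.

0.5787

Per-class precision (TP/(TP+FP)):
  order: TP=14, FP=12+19=31 → 14/45 = 0.31111
  refund: TP=39, FP=6+18=24 → 39/63 = 0.61905
  complaint: TP=38, FP=8+13=21 → 38/59 = 0.64407
Weighted-precision = Σ (supportᵢ/N)·precisionᵢ with N=167: (28/167)·0.31111 + (64/167)·0.61905 + (75/167)·0.64407 = 0.5787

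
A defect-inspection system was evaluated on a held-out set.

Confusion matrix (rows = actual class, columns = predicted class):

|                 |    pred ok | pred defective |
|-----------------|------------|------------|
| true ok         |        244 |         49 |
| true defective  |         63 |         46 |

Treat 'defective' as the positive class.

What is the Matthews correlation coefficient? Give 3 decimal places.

MCC = (TP·TN − FP·FN) / √((TP+FP)(TP+FN)(TN+FP)(TN+FN))
Numerator = 46·244 − 49·63 = 8137
Denominator = √(95·109·293·307) = √931442605 = 30519.5446
MCC = 8137 / 30519.5446 = 0.267

0.267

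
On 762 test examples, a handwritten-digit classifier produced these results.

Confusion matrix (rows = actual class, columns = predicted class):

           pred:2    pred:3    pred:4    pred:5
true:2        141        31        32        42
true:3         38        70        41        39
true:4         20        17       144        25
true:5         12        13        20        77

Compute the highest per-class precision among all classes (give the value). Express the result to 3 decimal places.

Per-class precision (TP/(TP+FP)):
  2: TP=141, FP=38+20+12=70 → 141/211 = 0.6682
  3: TP=70, FP=31+17+13=61 → 70/131 = 0.5344
  4: TP=144, FP=32+41+20=93 → 144/237 = 0.6076
  5: TP=77, FP=42+39+25=106 → 77/183 = 0.4208
Highest is class '2' with precision = 0.668.

0.668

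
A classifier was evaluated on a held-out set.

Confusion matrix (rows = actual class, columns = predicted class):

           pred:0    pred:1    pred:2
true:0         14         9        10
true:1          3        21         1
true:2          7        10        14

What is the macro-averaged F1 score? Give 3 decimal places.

Per-class F1 score (2·TP/(2·TP+FP+FN)):
  0: TP=14, FP=3+7=10, FN=9+10=19 → 28/57 = 0.4912
  1: TP=21, FP=9+10=19, FN=3+1=4 → 42/65 = 0.6462
  2: TP=14, FP=10+1=11, FN=7+10=17 → 28/56 = 0.5000
Macro-F1 score = mean = (0.4912 + 0.6462 + 0.5000) / 3 = 0.546

0.546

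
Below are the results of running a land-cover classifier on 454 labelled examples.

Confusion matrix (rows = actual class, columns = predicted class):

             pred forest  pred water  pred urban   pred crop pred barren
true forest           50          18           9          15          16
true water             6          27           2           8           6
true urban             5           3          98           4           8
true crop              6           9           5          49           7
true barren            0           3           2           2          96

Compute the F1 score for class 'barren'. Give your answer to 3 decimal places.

0.814

Treat 'barren' as positive and all other classes as negative.
F1 score = 2·TP/(2·TP+FP+FN).
barren: TP=96, FP=16+6+8+7=37, FN=0+3+2+2=7 → 192/236 = 0.8136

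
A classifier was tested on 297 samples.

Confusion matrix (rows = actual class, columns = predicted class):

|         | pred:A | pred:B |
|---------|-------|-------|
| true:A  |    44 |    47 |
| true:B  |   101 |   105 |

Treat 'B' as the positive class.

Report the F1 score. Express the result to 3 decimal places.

Precision = TP/(TP+FP) = 105/152 = 0.6908
Recall = TP/(TP+FN) = 105/206 = 0.5097
F1 = 2·TP/(2·TP+FP+FN) = 210/358 = 0.587

0.587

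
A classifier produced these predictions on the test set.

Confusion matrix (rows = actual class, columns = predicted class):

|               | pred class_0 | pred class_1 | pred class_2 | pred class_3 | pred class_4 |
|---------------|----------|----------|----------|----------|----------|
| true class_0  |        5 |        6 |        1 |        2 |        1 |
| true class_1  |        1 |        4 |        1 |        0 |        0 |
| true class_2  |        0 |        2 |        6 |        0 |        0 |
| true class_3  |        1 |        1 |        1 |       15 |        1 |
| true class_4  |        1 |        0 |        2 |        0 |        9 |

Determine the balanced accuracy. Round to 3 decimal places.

0.658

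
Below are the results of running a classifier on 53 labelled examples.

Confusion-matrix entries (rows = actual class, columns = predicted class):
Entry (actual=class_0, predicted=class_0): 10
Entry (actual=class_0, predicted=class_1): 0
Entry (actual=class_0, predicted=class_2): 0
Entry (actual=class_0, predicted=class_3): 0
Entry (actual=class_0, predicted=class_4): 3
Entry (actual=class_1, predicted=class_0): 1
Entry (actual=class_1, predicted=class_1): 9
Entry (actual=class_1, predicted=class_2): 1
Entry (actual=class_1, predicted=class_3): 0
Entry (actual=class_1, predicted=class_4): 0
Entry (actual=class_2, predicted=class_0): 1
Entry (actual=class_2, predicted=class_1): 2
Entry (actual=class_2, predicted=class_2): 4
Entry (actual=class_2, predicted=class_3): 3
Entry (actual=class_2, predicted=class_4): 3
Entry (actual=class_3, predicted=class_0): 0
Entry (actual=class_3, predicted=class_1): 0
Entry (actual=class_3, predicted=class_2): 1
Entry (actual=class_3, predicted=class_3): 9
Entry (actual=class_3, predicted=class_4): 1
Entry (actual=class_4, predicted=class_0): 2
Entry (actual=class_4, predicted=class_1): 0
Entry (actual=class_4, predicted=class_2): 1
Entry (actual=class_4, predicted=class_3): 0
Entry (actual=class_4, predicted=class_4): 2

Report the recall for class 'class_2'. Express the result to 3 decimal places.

0.308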